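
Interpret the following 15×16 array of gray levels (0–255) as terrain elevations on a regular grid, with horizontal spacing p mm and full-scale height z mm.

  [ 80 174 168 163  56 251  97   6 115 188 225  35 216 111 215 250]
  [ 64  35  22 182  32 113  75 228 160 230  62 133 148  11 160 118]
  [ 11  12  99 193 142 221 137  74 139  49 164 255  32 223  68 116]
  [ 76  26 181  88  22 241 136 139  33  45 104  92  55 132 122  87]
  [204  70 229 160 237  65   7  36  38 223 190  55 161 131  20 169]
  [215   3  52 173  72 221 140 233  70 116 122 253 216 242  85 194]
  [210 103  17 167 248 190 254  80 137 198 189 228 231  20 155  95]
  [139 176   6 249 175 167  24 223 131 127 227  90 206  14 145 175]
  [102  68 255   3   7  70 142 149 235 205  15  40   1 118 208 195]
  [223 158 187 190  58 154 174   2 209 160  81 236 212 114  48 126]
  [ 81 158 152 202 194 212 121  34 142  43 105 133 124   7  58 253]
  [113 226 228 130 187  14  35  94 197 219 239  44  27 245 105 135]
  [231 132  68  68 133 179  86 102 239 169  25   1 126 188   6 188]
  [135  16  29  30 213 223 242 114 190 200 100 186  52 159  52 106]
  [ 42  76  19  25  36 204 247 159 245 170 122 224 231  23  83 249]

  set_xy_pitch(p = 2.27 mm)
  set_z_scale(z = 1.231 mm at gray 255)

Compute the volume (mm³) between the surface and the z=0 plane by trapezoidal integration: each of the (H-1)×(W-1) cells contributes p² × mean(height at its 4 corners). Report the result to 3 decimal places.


673.917

height_mm = gray/255 × 1.231; cell vol = 2.27² × mean(4 corners)
unit = 2.27² × 1.231 / (4×255) = 0.00621884 mm³ per gray-sum
row 0: Σ corner-gray over 15 cells = 7734  → 48.0965
row 1: Σ corner-gray over 15 cells = 7107  → 44.1973
row 2: Σ corner-gray over 15 cells = 6738  → 41.9026
row 3: Σ corner-gray over 15 cells = 6612  → 41.1190
row 4: Σ corner-gray over 15 cells = 8022  → 49.8876
row 5: Σ corner-gray over 15 cells = 9144  → 56.8651
row 6: Σ corner-gray over 15 cells = 8973  → 55.8017
row 7: Σ corner-gray over 15 cells = 7563  → 47.0331
row 8: Σ corner-gray over 15 cells = 7644  → 47.5368
row 9: Σ corner-gray over 15 cells = 8019  → 49.8689
row 10: Σ corner-gray over 15 cells = 7932  → 49.3279
row 11: Σ corner-gray over 15 cells = 7691  → 47.8291
row 12: Σ corner-gray over 15 cells = 7316  → 45.4971
row 13: Σ corner-gray over 15 cells = 7872  → 48.9547
Σ rows: total corner-gray = 108367  → 673.9174 mm³


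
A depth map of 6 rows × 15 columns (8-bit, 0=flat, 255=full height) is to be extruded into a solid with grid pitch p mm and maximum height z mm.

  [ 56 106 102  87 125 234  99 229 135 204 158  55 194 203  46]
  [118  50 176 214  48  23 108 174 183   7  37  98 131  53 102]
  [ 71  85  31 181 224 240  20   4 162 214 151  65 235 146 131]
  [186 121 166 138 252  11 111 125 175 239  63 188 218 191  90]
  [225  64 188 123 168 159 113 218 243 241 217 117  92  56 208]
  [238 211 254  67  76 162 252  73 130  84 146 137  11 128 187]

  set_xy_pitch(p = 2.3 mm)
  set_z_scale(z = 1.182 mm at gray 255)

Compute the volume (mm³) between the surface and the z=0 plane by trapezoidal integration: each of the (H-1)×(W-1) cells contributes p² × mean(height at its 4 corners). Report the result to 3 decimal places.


235.037

height_mm = gray/255 × 1.182; cell vol = 2.3² × mean(4 corners)
unit = 2.3² × 1.182 / (4×255) = 0.00613018 mm³ per gray-sum
row 0: Σ corner-gray over 14 cells = 6788  → 41.6116
row 1: Σ corner-gray over 14 cells = 6542  → 40.1036
row 2: Σ corner-gray over 14 cells = 7990  → 48.9801
row 3: Σ corner-gray over 14 cells = 8703  → 53.3509
row 4: Σ corner-gray over 14 cells = 8318  → 50.9908
Σ rows: total corner-gray = 38341  → 235.0371 mm³


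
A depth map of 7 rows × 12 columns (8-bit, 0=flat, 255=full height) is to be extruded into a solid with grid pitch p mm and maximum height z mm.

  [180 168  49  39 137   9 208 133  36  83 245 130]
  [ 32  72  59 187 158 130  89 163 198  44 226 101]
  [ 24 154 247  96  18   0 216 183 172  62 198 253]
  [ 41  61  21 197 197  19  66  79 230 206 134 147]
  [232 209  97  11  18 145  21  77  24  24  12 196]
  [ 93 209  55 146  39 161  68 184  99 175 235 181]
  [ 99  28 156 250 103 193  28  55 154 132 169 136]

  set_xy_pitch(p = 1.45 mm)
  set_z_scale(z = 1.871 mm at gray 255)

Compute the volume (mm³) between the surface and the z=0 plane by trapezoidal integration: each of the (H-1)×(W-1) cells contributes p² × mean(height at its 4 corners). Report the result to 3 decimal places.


height_mm = gray/255 × 1.871; cell vol = 1.45² × mean(4 corners)
unit = 1.45² × 1.871 / (4×255) = 0.00385664 mm³ per gray-sum
row 0: Σ corner-gray over 11 cells = 5309  → 20.4749
row 1: Σ corner-gray over 11 cells = 5754  → 22.1911
row 2: Σ corner-gray over 11 cells = 5577  → 21.5085
row 3: Σ corner-gray over 11 cells = 4312  → 16.6299
row 4: Σ corner-gray over 11 cells = 4720  → 18.2034
row 5: Σ corner-gray over 11 cells = 5787  → 22.3184
Σ rows: total corner-gray = 31459  → 121.3262 mm³

121.326


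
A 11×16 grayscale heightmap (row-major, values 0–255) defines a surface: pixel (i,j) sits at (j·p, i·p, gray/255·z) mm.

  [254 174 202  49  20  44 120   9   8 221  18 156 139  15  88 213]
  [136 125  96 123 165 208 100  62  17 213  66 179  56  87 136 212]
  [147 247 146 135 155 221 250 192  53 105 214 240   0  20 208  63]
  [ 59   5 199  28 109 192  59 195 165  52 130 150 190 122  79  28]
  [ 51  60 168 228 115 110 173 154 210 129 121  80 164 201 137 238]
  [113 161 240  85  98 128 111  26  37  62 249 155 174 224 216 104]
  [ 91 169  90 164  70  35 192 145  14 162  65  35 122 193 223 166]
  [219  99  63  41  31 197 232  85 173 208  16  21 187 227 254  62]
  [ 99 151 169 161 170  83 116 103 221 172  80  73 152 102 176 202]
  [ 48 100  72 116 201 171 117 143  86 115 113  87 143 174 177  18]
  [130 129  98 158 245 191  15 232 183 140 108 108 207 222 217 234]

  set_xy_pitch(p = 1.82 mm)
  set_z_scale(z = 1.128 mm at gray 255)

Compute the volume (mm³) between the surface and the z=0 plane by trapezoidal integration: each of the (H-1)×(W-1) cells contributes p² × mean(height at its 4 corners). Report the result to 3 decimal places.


height_mm = gray/255 × 1.128; cell vol = 1.82² × mean(4 corners)
unit = 1.82² × 1.128 / (4×255) = 0.00366312 mm³ per gray-sum
row 0: Σ corner-gray over 15 cells = 6607  → 24.2023
row 1: Σ corner-gray over 15 cells = 8196  → 30.0230
row 2: Σ corner-gray over 15 cells = 8019  → 29.3746
row 3: Σ corner-gray over 15 cells = 7826  → 28.6676
row 4: Σ corner-gray over 15 cells = 8538  → 31.2758
row 5: Σ corner-gray over 15 cells = 7764  → 28.4405
row 6: Σ corner-gray over 15 cells = 7564  → 27.7079
row 7: Σ corner-gray over 15 cells = 8108  → 29.7006
row 8: Σ corner-gray over 15 cells = 7855  → 28.7738
row 9: Σ corner-gray over 15 cells = 8566  → 31.3783
Σ rows: total corner-gray = 79043  → 289.5444 mm³

289.544


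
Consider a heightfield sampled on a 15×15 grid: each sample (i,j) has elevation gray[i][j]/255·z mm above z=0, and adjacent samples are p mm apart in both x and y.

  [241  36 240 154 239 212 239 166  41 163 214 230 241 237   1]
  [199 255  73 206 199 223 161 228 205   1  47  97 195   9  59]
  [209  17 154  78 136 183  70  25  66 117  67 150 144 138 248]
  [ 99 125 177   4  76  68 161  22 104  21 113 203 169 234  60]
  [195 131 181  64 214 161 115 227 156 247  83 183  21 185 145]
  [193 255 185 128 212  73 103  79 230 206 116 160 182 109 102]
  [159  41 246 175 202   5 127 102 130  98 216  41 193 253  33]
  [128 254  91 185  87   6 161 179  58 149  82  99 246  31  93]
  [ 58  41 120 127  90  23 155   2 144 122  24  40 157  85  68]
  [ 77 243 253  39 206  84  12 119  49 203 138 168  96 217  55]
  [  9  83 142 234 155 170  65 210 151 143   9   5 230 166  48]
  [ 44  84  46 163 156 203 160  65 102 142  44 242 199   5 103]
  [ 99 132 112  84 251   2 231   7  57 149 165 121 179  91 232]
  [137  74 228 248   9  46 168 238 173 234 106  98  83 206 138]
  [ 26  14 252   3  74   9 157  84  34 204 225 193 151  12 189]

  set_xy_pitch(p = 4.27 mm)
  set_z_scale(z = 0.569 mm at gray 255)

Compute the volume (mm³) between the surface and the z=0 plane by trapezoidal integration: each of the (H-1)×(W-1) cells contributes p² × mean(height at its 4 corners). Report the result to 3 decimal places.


1038.601

height_mm = gray/255 × 0.569; cell vol = 4.27² × mean(4 corners)
unit = 4.27² × 0.569 / (4×255) = 0.0101711 mm³ per gray-sum
row 0: Σ corner-gray over 14 cells = 9122  → 92.7808
row 1: Σ corner-gray over 14 cells = 7203  → 73.2624
row 2: Σ corner-gray over 14 cells = 6260  → 63.6711
row 3: Σ corner-gray over 14 cells = 7389  → 75.1542
row 4: Σ corner-gray over 14 cells = 8647  → 87.9495
row 5: Σ corner-gray over 14 cells = 8221  → 83.6166
row 6: Σ corner-gray over 14 cells = 7327  → 74.5236
row 7: Σ corner-gray over 14 cells = 5863  → 59.6331
row 8: Σ corner-gray over 14 cells = 6172  → 62.7760
row 9: Σ corner-gray over 14 cells = 7369  → 74.9508
row 10: Σ corner-gray over 14 cells = 6952  → 70.7095
row 11: Σ corner-gray over 14 cells = 6862  → 69.7941
row 12: Σ corner-gray over 14 cells = 7590  → 77.1986
row 13: Σ corner-gray over 14 cells = 7136  → 72.5810
Σ rows: total corner-gray = 102113  → 1038.6013 mm³


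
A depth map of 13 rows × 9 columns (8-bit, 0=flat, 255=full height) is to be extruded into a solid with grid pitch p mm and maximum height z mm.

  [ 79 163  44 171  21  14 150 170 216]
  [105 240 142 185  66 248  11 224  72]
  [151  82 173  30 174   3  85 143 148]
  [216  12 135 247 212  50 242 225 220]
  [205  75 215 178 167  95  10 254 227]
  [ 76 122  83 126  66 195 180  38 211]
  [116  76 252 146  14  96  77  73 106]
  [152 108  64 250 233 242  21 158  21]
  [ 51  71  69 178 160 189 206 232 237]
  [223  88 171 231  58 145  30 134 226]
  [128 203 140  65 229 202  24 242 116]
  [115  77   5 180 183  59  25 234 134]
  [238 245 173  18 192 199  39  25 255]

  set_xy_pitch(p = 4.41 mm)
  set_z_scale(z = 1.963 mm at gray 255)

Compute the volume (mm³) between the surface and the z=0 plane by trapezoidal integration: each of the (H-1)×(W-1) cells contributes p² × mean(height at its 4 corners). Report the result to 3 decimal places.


height_mm = gray/255 × 1.963; cell vol = 4.41² × mean(4 corners)
unit = 4.41² × 1.963 / (4×255) = 0.0374281 mm³ per gray-sum
row 0: Σ corner-gray over 8 cells = 4170  → 156.0750
row 1: Σ corner-gray over 8 cells = 4088  → 153.0059
row 2: Σ corner-gray over 8 cells = 4361  → 163.2238
row 3: Σ corner-gray over 8 cells = 5102  → 190.9580
row 4: Σ corner-gray over 8 cells = 4327  → 161.9512
row 5: Σ corner-gray over 8 cells = 3597  → 134.6287
row 6: Σ corner-gray over 8 cells = 4015  → 150.2737
row 7: Σ corner-gray over 8 cells = 4823  → 180.5155
row 8: Σ corner-gray over 8 cells = 4661  → 174.4522
row 9: Σ corner-gray over 8 cells = 4617  → 172.8053
row 10: Σ corner-gray over 8 cells = 4229  → 158.2833
row 11: Σ corner-gray over 8 cells = 4050  → 151.5836
Σ rows: total corner-gray = 52040  → 1947.7562 mm³

1947.756


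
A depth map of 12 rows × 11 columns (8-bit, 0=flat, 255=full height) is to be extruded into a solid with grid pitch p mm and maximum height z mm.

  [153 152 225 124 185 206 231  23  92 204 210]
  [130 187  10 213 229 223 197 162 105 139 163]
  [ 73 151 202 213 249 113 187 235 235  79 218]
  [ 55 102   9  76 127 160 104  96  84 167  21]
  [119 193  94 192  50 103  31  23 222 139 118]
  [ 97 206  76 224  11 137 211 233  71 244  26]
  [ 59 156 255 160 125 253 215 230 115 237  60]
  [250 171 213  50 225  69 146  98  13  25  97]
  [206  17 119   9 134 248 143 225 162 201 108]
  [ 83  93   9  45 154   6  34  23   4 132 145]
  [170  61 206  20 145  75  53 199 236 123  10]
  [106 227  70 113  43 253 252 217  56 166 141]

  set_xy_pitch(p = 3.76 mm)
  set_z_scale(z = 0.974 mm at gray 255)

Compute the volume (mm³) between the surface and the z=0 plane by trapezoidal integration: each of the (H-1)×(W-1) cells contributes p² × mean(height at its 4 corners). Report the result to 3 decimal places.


800.389

height_mm = gray/255 × 0.974; cell vol = 3.76² × mean(4 corners)
unit = 3.76² × 0.974 / (4×255) = 0.0135 mm³ per gray-sum
row 0: Σ corner-gray over 10 cells = 6470  → 87.3451
row 1: Σ corner-gray over 10 cells = 6842  → 92.3672
row 2: Σ corner-gray over 10 cells = 5545  → 74.8576
row 3: Σ corner-gray over 10 cells = 4257  → 57.4696
row 4: Σ corner-gray over 10 cells = 5280  → 71.2801
row 5: Σ corner-gray over 10 cells = 6560  → 88.5601
row 6: Σ corner-gray over 10 cells = 5978  → 80.7031
row 7: Σ corner-gray over 10 cells = 5197  → 70.1596
row 8: Σ corner-gray over 10 cells = 4058  → 54.7831
row 9: Σ corner-gray over 10 cells = 3644  → 49.1941
row 10: Σ corner-gray over 10 cells = 5457  → 73.6696
Σ rows: total corner-gray = 59288  → 800.3893 mm³


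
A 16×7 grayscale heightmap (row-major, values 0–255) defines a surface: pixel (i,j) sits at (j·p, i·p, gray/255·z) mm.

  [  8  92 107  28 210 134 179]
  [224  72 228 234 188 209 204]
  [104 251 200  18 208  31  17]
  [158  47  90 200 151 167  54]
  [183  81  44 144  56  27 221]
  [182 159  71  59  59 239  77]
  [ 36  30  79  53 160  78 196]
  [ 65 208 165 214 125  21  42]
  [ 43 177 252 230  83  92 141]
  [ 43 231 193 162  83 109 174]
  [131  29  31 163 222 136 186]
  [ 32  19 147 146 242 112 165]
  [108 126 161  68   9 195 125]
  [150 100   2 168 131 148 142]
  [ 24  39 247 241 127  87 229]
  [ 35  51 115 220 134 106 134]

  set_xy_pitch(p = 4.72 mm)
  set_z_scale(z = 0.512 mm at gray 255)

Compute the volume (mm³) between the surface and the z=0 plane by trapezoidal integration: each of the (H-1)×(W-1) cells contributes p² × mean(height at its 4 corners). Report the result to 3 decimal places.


height_mm = gray/255 × 0.512; cell vol = 4.72² × mean(4 corners)
unit = 4.72² × 0.512 / (4×255) = 0.0111829 mm³ per gray-sum
row 0: Σ corner-gray over 6 cells = 3619  → 40.4709
row 1: Σ corner-gray over 6 cells = 3827  → 42.7969
row 2: Σ corner-gray over 6 cells = 3059  → 34.2084
row 3: Σ corner-gray over 6 cells = 2630  → 29.4110
row 4: Σ corner-gray over 6 cells = 2541  → 28.4157
row 5: Σ corner-gray over 6 cells = 2465  → 27.5658
row 6: Σ corner-gray over 6 cells = 2605  → 29.1314
row 7: Σ corner-gray over 6 cells = 3425  → 38.3014
row 8: Σ corner-gray over 6 cells = 3625  → 40.5380
row 9: Σ corner-gray over 6 cells = 3252  → 36.3667
row 10: Σ corner-gray over 6 cells = 3008  → 33.6381
row 11: Σ corner-gray over 6 cells = 2880  → 32.2067
row 12: Σ corner-gray over 6 cells = 2741  → 30.6523
row 13: Σ corner-gray over 6 cells = 3125  → 34.9465
row 14: Σ corner-gray over 6 cells = 3156  → 35.2932
Σ rows: total corner-gray = 45958  → 513.9429 mm³

513.943


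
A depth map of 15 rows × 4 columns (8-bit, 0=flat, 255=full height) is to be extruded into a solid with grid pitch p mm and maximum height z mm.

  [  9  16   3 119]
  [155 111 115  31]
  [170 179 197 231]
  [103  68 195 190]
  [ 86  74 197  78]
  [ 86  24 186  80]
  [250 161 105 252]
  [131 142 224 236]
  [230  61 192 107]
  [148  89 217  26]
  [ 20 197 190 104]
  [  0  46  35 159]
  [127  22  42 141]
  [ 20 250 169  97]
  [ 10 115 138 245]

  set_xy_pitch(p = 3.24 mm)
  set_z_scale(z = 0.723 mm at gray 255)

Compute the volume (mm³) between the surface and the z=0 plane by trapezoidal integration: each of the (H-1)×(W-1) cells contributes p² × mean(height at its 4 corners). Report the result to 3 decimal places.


159.199

height_mm = gray/255 × 0.723; cell vol = 3.24² × mean(4 corners)
unit = 3.24² × 0.723 / (4×255) = 0.00744095 mm³ per gray-sum
row 0: Σ corner-gray over 3 cells = 804  → 5.9825
row 1: Σ corner-gray over 3 cells = 1791  → 13.3267
row 2: Σ corner-gray over 3 cells = 1972  → 14.6735
row 3: Σ corner-gray over 3 cells = 1525  → 11.3474
row 4: Σ corner-gray over 3 cells = 1292  → 9.6137
row 5: Σ corner-gray over 3 cells = 1620  → 12.0543
row 6: Σ corner-gray over 3 cells = 2133  → 15.8715
row 7: Σ corner-gray over 3 cells = 1942  → 14.4503
row 8: Σ corner-gray over 3 cells = 1629  → 12.1213
row 9: Σ corner-gray over 3 cells = 1684  → 12.5306
row 10: Σ corner-gray over 3 cells = 1219  → 9.0705
row 11: Σ corner-gray over 3 cells = 717  → 5.3352
row 12: Σ corner-gray over 3 cells = 1351  → 10.0527
row 13: Σ corner-gray over 3 cells = 1716  → 12.7687
Σ rows: total corner-gray = 21395  → 159.1990 mm³


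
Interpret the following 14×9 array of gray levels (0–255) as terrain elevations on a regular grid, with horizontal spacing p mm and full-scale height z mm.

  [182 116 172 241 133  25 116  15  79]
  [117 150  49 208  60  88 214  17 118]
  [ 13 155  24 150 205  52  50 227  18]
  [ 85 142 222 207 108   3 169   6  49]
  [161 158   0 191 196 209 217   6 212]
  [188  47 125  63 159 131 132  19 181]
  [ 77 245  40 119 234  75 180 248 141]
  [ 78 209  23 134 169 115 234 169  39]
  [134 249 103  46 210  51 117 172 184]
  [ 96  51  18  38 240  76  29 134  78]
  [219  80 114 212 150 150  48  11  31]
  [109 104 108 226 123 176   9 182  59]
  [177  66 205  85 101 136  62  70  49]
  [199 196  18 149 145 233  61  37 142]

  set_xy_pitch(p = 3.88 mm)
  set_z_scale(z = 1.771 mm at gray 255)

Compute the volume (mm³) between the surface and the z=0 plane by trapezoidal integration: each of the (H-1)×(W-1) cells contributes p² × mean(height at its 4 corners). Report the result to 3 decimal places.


height_mm = gray/255 × 1.771; cell vol = 3.88² × mean(4 corners)
unit = 3.88² × 1.771 / (4×255) = 0.0261386 mm³ per gray-sum
row 0: Σ corner-gray over 8 cells = 3704  → 96.8173
row 1: Σ corner-gray over 8 cells = 3564  → 93.1579
row 2: Σ corner-gray over 8 cells = 3605  → 94.2295
row 3: Σ corner-gray over 8 cells = 4175  → 109.1285
row 4: Σ corner-gray over 8 cells = 4048  → 105.8089
row 5: Σ corner-gray over 8 cells = 4221  → 110.3309
row 6: Σ corner-gray over 8 cells = 4723  → 123.4525
row 7: Σ corner-gray over 8 cells = 4437  → 115.9768
row 8: Σ corner-gray over 8 cells = 3560  → 93.0533
row 9: Σ corner-gray over 8 cells = 3126  → 81.7092
row 10: Σ corner-gray over 8 cells = 3804  → 99.4311
row 11: Σ corner-gray over 8 cells = 3700  → 96.7127
row 12: Σ corner-gray over 8 cells = 3695  → 96.5820
Σ rows: total corner-gray = 50362  → 1316.3907 mm³

1316.391


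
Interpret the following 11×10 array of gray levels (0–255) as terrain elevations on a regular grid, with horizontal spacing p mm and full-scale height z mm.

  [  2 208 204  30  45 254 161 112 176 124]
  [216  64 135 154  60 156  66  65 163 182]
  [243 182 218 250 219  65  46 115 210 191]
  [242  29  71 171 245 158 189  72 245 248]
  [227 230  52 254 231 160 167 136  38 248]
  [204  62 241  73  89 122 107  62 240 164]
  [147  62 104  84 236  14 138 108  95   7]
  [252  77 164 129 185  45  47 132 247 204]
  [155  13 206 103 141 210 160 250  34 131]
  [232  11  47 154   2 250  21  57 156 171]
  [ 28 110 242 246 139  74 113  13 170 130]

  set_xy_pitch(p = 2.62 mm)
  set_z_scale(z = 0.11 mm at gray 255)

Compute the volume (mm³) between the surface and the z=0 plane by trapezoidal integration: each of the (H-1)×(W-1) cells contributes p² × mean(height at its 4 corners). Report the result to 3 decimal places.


height_mm = gray/255 × 0.11; cell vol = 2.62² × mean(4 corners)
unit = 2.62² × 0.11 / (4×255) = 0.000740278 mm³ per gray-sum
row 0: Σ corner-gray over 9 cells = 4630  → 3.4275
row 1: Σ corner-gray over 9 cells = 5168  → 3.8258
row 2: Σ corner-gray over 9 cells = 5894  → 4.3632
row 3: Σ corner-gray over 9 cells = 5861  → 4.3388
row 4: Σ corner-gray over 9 cells = 5371  → 3.9760
row 5: Σ corner-gray over 9 cells = 4196  → 3.1062
row 6: Σ corner-gray over 9 cells = 4344  → 3.2158
row 7: Σ corner-gray over 9 cells = 5028  → 3.7221
row 8: Σ corner-gray over 9 cells = 4319  → 3.1973
row 9: Σ corner-gray over 9 cells = 4171  → 3.0877
Σ rows: total corner-gray = 48982  → 36.2603 mm³

36.260


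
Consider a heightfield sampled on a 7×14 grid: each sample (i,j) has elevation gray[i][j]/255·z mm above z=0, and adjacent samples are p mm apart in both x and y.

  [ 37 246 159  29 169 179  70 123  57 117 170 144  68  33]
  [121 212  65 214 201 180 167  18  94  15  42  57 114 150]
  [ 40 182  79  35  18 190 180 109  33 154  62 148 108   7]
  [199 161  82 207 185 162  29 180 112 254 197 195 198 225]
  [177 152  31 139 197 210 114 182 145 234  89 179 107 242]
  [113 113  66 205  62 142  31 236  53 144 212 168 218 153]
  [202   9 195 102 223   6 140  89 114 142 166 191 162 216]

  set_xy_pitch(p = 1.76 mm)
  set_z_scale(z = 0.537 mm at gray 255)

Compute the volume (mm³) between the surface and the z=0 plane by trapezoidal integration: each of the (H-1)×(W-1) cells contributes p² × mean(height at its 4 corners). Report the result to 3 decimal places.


height_mm = gray/255 × 0.537; cell vol = 1.76² × mean(4 corners)
unit = 1.76² × 0.537 / (4×255) = 0.0016308 mm³ per gray-sum
row 0: Σ corner-gray over 13 cells = 6161  → 10.0473
row 1: Σ corner-gray over 13 cells = 5672  → 9.2499
row 2: Σ corner-gray over 13 cells = 6991  → 11.4009
row 3: Σ corner-gray over 13 cells = 8325  → 13.5764
row 4: Σ corner-gray over 13 cells = 7543  → 12.3011
row 5: Σ corner-gray over 13 cells = 7062  → 11.5167
Σ rows: total corner-gray = 41754  → 68.0922 mm³

68.092


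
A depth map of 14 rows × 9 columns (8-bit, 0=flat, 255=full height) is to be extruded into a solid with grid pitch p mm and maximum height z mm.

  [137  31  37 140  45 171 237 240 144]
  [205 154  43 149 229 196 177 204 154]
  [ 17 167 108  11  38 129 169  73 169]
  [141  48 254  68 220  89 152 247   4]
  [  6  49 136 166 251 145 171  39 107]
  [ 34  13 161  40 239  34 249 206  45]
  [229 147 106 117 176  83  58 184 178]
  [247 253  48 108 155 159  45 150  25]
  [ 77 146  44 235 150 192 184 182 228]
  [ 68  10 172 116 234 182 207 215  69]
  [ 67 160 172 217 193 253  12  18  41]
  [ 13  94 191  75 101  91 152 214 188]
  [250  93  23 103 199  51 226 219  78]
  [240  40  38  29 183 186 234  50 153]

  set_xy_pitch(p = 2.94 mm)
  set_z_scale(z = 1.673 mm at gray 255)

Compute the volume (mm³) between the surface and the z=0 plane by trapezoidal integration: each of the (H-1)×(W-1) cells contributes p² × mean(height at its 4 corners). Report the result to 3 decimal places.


797.212

height_mm = gray/255 × 1.673; cell vol = 2.94² × mean(4 corners)
unit = 2.94² × 1.673 / (4×255) = 0.0141772 mm³ per gray-sum
row 0: Σ corner-gray over 8 cells = 4746  → 67.2850
row 1: Σ corner-gray over 8 cells = 4239  → 60.0971
row 2: Σ corner-gray over 8 cells = 3877  → 54.9650
row 3: Σ corner-gray over 8 cells = 4328  → 61.3589
row 4: Σ corner-gray over 8 cells = 3990  → 56.5670
row 5: Σ corner-gray over 8 cells = 4112  → 58.2966
row 6: Σ corner-gray over 8 cells = 4257  → 60.3523
row 7: Σ corner-gray over 8 cells = 4679  → 66.3351
row 8: Σ corner-gray over 8 cells = 4980  → 70.6025
row 9: Σ corner-gray over 8 cells = 4567  → 64.7473
row 10: Σ corner-gray over 8 cells = 4195  → 59.4733
row 11: Σ corner-gray over 8 cells = 4193  → 59.4450
row 12: Σ corner-gray over 8 cells = 4069  → 57.6870
Σ rows: total corner-gray = 56232  → 797.2122 mm³


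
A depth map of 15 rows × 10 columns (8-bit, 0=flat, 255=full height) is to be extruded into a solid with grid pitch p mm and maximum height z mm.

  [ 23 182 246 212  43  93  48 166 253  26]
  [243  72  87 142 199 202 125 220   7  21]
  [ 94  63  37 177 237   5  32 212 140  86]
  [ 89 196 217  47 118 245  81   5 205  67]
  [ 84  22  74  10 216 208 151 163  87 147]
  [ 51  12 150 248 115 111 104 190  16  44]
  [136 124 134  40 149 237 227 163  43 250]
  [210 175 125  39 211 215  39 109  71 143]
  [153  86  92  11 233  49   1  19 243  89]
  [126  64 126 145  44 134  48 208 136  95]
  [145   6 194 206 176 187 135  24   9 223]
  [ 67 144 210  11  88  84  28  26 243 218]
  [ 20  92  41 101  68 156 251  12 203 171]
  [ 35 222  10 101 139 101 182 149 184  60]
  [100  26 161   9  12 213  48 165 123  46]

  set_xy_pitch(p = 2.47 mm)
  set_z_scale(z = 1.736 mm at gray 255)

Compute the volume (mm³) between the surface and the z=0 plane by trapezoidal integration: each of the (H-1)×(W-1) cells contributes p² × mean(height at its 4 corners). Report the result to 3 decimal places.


height_mm = gray/255 × 1.736; cell vol = 2.47² × mean(4 corners)
unit = 2.47² × 1.736 / (4×255) = 0.0103835 mm³ per gray-sum
row 0: Σ corner-gray over 9 cells = 4907  → 50.9518
row 1: Σ corner-gray over 9 cells = 4358  → 45.2513
row 2: Σ corner-gray over 9 cells = 4370  → 45.3759
row 3: Σ corner-gray over 9 cells = 4477  → 46.4869
row 4: Σ corner-gray over 9 cells = 4080  → 42.3646
row 5: Σ corner-gray over 9 cells = 4607  → 47.8368
row 6: Σ corner-gray over 9 cells = 4941  → 51.3048
row 7: Σ corner-gray over 9 cells = 4031  → 41.8559
row 8: Σ corner-gray over 9 cells = 3741  → 38.8446
row 9: Σ corner-gray over 9 cells = 4273  → 44.3687
row 10: Σ corner-gray over 9 cells = 4195  → 43.5588
row 11: Σ corner-gray over 9 cells = 3992  → 41.4509
row 12: Σ corner-gray over 9 cells = 4310  → 44.7529
row 13: Σ corner-gray over 9 cells = 3931  → 40.8175
Σ rows: total corner-gray = 60213  → 625.2212 mm³

625.221


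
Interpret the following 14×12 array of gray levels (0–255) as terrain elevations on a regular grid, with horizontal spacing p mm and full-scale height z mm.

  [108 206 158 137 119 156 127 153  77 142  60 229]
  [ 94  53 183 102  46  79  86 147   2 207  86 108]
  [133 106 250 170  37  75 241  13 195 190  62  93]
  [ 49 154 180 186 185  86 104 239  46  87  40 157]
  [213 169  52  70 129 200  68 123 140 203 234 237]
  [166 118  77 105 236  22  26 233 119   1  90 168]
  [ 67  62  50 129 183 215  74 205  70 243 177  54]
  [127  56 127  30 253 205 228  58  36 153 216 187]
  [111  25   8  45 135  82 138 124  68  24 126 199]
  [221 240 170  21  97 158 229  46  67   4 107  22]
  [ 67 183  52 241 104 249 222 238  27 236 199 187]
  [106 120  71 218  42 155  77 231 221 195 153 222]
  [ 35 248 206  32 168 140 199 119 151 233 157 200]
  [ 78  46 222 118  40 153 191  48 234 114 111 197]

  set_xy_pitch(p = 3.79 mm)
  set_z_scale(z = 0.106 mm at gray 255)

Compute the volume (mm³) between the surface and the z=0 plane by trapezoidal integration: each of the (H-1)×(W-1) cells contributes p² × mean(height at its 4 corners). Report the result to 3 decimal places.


111.618

height_mm = gray/255 × 0.106; cell vol = 3.79² × mean(4 corners)
unit = 3.79² × 0.106 / (4×255) = 0.00149274 mm³ per gray-sum
row 0: Σ corner-gray over 11 cells = 5191  → 7.7488
row 1: Σ corner-gray over 11 cells = 5088  → 7.5951
row 2: Σ corner-gray over 11 cells = 5724  → 8.5444
row 3: Σ corner-gray over 11 cells = 6046  → 9.0251
row 4: Σ corner-gray over 11 cells = 5614  → 8.3802
row 5: Σ corner-gray over 11 cells = 5325  → 7.9488
row 6: Σ corner-gray over 11 cells = 5975  → 8.9191
row 7: Σ corner-gray over 11 cells = 4898  → 7.3114
row 8: Σ corner-gray over 11 cells = 4381  → 6.5397
row 9: Σ corner-gray over 11 cells = 6277  → 9.3699
row 10: Σ corner-gray over 11 cells = 7050  → 10.5238
row 11: Σ corner-gray over 11 cells = 6835  → 10.2029
row 12: Σ corner-gray over 11 cells = 6370  → 9.5088
Σ rows: total corner-gray = 74774  → 111.6181 mm³


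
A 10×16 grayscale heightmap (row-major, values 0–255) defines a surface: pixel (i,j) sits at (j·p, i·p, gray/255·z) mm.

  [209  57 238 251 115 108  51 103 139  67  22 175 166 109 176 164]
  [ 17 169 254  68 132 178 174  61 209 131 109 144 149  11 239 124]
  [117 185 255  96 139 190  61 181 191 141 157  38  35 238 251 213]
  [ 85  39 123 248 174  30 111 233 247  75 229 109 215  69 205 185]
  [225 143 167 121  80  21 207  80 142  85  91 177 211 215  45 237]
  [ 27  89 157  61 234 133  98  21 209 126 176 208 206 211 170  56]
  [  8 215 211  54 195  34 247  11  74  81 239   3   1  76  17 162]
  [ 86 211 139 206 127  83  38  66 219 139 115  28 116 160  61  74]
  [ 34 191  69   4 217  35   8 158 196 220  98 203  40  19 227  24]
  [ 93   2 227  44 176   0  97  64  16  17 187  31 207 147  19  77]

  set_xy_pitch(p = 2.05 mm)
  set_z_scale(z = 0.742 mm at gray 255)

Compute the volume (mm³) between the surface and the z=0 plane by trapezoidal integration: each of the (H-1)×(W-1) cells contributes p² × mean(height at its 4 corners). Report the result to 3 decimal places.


214.074

height_mm = gray/255 × 0.742; cell vol = 2.05² × mean(4 corners)
unit = 2.05² × 0.742 / (4×255) = 0.00305711 mm³ per gray-sum
row 0: Σ corner-gray over 15 cells = 8124  → 24.8360
row 1: Σ corner-gray over 15 cells = 8843  → 27.0340
row 2: Σ corner-gray over 15 cells = 9130  → 27.9114
row 3: Σ corner-gray over 15 cells = 8516  → 26.0344
row 4: Σ corner-gray over 15 cells = 8313  → 25.4138
row 5: Σ corner-gray over 15 cells = 7367  → 22.5217
row 6: Σ corner-gray over 15 cells = 6662  → 20.3665
row 7: Σ corner-gray over 15 cells = 7004  → 21.4120
row 8: Σ corner-gray over 15 cells = 6066  → 18.5444
Σ rows: total corner-gray = 70025  → 214.0743 mm³


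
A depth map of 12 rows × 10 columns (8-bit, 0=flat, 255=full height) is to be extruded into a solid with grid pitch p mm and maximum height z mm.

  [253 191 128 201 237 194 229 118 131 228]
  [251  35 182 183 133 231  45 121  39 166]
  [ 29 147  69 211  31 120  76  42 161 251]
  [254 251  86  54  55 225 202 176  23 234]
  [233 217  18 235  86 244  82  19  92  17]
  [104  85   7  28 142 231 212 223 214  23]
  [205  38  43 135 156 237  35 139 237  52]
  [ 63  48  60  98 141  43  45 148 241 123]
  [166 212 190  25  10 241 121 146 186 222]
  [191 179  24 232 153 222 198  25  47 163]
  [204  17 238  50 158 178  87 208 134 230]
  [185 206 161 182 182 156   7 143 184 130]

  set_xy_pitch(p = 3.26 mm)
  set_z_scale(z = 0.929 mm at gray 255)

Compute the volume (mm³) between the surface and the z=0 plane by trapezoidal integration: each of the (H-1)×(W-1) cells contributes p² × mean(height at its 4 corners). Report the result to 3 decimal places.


513.882

height_mm = gray/255 × 0.929; cell vol = 3.26² × mean(4 corners)
unit = 3.26² × 0.929 / (4×255) = 0.00967945 mm³ per gray-sum
row 0: Σ corner-gray over 9 cells = 5694  → 55.1148
row 1: Σ corner-gray over 9 cells = 4349  → 42.0959
row 2: Σ corner-gray over 9 cells = 4626  → 44.7771
row 3: Σ corner-gray over 9 cells = 4868  → 47.1196
row 4: Σ corner-gray over 9 cells = 4647  → 44.9804
row 5: Σ corner-gray over 9 cells = 4708  → 45.5709
row 6: Σ corner-gray over 9 cells = 4131  → 39.9858
row 7: Σ corner-gray over 9 cells = 4484  → 43.4027
row 8: Σ corner-gray over 9 cells = 5164  → 49.9847
row 9: Σ corner-gray over 9 cells = 5088  → 49.2490
row 10: Σ corner-gray over 9 cells = 5331  → 51.6012
Σ rows: total corner-gray = 53090  → 513.8821 mm³


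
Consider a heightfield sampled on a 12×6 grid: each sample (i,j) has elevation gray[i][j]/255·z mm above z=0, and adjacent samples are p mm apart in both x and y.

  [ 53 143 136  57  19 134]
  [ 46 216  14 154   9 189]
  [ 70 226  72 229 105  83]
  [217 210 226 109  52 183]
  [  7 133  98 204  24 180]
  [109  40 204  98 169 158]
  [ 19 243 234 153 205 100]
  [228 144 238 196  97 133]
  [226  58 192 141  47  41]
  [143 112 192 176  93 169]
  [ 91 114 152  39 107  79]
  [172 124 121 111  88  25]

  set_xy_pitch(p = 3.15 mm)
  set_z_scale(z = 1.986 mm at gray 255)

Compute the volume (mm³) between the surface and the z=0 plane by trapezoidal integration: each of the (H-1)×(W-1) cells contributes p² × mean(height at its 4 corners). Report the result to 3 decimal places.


height_mm = gray/255 × 1.986; cell vol = 3.15² × mean(4 corners)
unit = 3.15² × 1.986 / (4×255) = 0.0193197 mm³ per gray-sum
row 0: Σ corner-gray over 5 cells = 1918  → 37.0552
row 1: Σ corner-gray over 5 cells = 2438  → 47.1014
row 2: Σ corner-gray over 5 cells = 3011  → 58.1716
row 3: Σ corner-gray over 5 cells = 2699  → 52.1438
row 4: Σ corner-gray over 5 cells = 2394  → 46.2513
row 5: Σ corner-gray over 5 cells = 3078  → 59.4660
row 6: Σ corner-gray over 5 cells = 3500  → 67.6189
row 7: Σ corner-gray over 5 cells = 2854  → 55.1384
row 8: Σ corner-gray over 5 cells = 2601  → 50.2505
row 9: Σ corner-gray over 5 cells = 2452  → 47.3719
row 10: Σ corner-gray over 5 cells = 2079  → 40.1656
Σ rows: total corner-gray = 29024  → 560.7347 mm³

560.735


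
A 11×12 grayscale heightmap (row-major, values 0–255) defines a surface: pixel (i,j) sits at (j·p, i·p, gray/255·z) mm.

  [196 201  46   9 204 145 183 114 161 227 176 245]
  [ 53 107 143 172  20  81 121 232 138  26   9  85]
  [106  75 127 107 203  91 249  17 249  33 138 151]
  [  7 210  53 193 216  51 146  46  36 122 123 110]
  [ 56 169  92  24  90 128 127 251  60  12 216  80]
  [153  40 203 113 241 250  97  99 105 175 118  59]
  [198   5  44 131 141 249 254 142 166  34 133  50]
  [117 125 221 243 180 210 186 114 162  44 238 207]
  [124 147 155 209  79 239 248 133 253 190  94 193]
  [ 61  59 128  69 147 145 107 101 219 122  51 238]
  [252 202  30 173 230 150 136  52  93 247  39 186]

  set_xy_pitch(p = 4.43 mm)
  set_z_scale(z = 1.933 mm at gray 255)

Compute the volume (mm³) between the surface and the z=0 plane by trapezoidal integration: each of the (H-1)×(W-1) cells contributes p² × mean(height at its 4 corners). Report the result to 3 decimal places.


2188.883

height_mm = gray/255 × 1.933; cell vol = 4.43² × mean(4 corners)
unit = 4.43² × 1.933 / (4×255) = 0.0371911 mm³ per gray-sum
row 0: Σ corner-gray over 11 cells = 5609  → 208.6049
row 1: Σ corner-gray over 11 cells = 5071  → 188.5961
row 2: Σ corner-gray over 11 cells = 5344  → 198.7493
row 3: Σ corner-gray over 11 cells = 4983  → 185.3233
row 4: Σ corner-gray over 11 cells = 5568  → 207.0801
row 5: Σ corner-gray over 11 cells = 5940  → 220.9152
row 6: Σ corner-gray over 11 cells = 6616  → 246.0564
row 7: Σ corner-gray over 11 cells = 7581  → 281.9458
row 8: Σ corner-gray over 11 cells = 6406  → 238.2462
row 9: Σ corner-gray over 11 cells = 5737  → 213.3654
Σ rows: total corner-gray = 58855  → 2188.8828 mm³


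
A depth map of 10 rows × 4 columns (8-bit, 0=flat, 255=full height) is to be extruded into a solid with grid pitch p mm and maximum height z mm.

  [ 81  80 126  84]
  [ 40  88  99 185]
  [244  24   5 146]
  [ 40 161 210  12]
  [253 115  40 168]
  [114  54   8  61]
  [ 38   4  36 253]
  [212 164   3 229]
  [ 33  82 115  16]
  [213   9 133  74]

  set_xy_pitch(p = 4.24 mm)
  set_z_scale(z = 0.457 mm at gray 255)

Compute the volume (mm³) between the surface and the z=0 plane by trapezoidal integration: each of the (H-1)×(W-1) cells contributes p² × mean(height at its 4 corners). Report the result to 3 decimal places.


81.094

height_mm = gray/255 × 0.457; cell vol = 4.24² × mean(4 corners)
unit = 4.24² × 0.457 / (4×255) = 0.00805467 mm³ per gray-sum
row 0: Σ corner-gray over 3 cells = 1176  → 9.4723
row 1: Σ corner-gray over 3 cells = 1047  → 8.4332
row 2: Σ corner-gray over 3 cells = 1242  → 10.0039
row 3: Σ corner-gray over 3 cells = 1525  → 12.2834
row 4: Σ corner-gray over 3 cells = 1030  → 8.2963
row 5: Σ corner-gray over 3 cells = 670  → 5.3966
row 6: Σ corner-gray over 3 cells = 1146  → 9.2307
row 7: Σ corner-gray over 3 cells = 1218  → 9.8106
row 8: Σ corner-gray over 3 cells = 1014  → 8.1674
Σ rows: total corner-gray = 10068  → 81.0944 mm³


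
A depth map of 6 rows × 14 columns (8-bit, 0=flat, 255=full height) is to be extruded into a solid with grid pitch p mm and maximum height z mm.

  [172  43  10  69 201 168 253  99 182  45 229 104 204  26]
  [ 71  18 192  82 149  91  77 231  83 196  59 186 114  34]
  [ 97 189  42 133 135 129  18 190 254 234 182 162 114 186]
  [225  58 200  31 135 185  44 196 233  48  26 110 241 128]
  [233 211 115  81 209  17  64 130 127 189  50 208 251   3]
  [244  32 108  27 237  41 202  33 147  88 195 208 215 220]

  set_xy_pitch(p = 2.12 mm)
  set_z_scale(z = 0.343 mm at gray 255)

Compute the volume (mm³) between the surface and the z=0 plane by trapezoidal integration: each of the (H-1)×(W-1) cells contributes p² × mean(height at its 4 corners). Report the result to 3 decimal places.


height_mm = gray/255 × 0.343; cell vol = 2.12² × mean(4 corners)
unit = 2.12² × 0.343 / (4×255) = 0.00151135 mm³ per gray-sum
row 0: Σ corner-gray over 13 cells = 6473  → 9.7830
row 1: Σ corner-gray over 13 cells = 6908  → 10.4404
row 2: Σ corner-gray over 13 cells = 7214  → 10.9029
row 3: Σ corner-gray over 13 cells = 6907  → 10.4389
row 4: Σ corner-gray over 13 cells = 7070  → 10.6853
Σ rows: total corner-gray = 34572  → 52.2505 mm³

52.250


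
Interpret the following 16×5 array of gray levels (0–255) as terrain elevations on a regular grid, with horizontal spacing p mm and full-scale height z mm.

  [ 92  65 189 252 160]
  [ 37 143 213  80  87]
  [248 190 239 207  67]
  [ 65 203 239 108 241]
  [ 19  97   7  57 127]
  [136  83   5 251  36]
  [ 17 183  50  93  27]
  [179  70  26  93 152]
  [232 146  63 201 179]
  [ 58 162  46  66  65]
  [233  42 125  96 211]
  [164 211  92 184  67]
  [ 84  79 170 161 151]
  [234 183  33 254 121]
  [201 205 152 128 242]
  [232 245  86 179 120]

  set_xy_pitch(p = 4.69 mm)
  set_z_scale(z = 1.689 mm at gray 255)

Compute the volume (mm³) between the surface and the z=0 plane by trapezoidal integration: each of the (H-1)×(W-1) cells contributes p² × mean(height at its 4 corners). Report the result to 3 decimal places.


1156.065

height_mm = gray/255 × 1.689; cell vol = 4.69² × mean(4 corners)
unit = 4.69² × 1.689 / (4×255) = 0.036423 mm³ per gray-sum
row 0: Σ corner-gray over 4 cells = 2260  → 82.3159
row 1: Σ corner-gray over 4 cells = 2583  → 94.0805
row 2: Σ corner-gray over 4 cells = 2993  → 109.0139
row 3: Σ corner-gray over 4 cells = 1874  → 68.2566
row 4: Σ corner-gray over 4 cells = 1318  → 48.0055
row 5: Σ corner-gray over 4 cells = 1546  → 56.3099
row 6: Σ corner-gray over 4 cells = 1405  → 51.1743
row 7: Σ corner-gray over 4 cells = 1940  → 70.6605
row 8: Σ corner-gray over 4 cells = 1902  → 69.2765
row 9: Σ corner-gray over 4 cells = 1641  → 59.7701
row 10: Σ corner-gray over 4 cells = 2175  → 79.2199
row 11: Σ corner-gray over 4 cells = 2260  → 82.3159
row 12: Σ corner-gray over 4 cells = 2350  → 85.5939
row 13: Σ corner-gray over 4 cells = 2708  → 98.6334
row 14: Σ corner-gray over 4 cells = 2785  → 101.4379
Σ rows: total corner-gray = 31740  → 1156.0646 mm³


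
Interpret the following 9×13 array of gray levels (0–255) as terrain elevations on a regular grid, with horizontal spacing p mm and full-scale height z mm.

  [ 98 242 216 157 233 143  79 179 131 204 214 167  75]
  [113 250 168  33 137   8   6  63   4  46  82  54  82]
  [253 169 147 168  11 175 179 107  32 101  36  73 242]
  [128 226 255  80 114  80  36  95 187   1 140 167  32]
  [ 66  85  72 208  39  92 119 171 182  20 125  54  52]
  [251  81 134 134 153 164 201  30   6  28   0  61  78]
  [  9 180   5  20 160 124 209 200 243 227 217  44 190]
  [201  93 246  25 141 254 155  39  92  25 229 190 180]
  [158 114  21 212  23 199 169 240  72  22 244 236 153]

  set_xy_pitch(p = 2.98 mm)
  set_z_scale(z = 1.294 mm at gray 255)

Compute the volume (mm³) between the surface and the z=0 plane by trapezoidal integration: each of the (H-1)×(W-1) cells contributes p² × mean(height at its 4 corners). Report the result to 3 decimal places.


519.359

height_mm = gray/255 × 1.294; cell vol = 2.98² × mean(4 corners)
unit = 2.98² × 1.294 / (4×255) = 0.0112659 mm³ per gray-sum
row 0: Σ corner-gray over 12 cells = 6000  → 67.5955
row 1: Σ corner-gray over 12 cells = 4788  → 53.9412
row 2: Σ corner-gray over 12 cells = 5813  → 65.4888
row 3: Σ corner-gray over 12 cells = 5374  → 60.5430
row 4: Σ corner-gray over 12 cells = 4765  → 53.6821
row 5: Σ corner-gray over 12 cells = 5770  → 65.0044
row 6: Σ corner-gray over 12 cells = 6816  → 76.7885
row 7: Σ corner-gray over 12 cells = 6774  → 76.3153
Σ rows: total corner-gray = 46100  → 519.3589 mm³
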